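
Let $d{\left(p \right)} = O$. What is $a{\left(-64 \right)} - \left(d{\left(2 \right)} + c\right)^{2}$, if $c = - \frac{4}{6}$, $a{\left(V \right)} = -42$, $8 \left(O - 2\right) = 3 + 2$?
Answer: $- \frac{26401}{576} \approx -45.835$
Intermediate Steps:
$O = \frac{21}{8}$ ($O = 2 + \frac{3 + 2}{8} = 2 + \frac{1}{8} \cdot 5 = 2 + \frac{5}{8} = \frac{21}{8} \approx 2.625$)
$c = - \frac{2}{3}$ ($c = \left(-4\right) \frac{1}{6} = - \frac{2}{3} \approx -0.66667$)
$d{\left(p \right)} = \frac{21}{8}$
$a{\left(-64 \right)} - \left(d{\left(2 \right)} + c\right)^{2} = -42 - \left(\frac{21}{8} - \frac{2}{3}\right)^{2} = -42 - \left(\frac{47}{24}\right)^{2} = -42 - \frac{2209}{576} = - \frac{26401}{576}$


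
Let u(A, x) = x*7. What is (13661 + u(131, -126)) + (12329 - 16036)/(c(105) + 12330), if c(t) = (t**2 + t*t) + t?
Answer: 40061828/3135 ≈ 12779.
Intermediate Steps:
c(t) = t + 2*t**2 (c(t) = (t**2 + t**2) + t = 2*t**2 + t = t + 2*t**2)
u(A, x) = 7*x
(13661 + u(131, -126)) + (12329 - 16036)/(c(105) + 12330) = (13661 + 7*(-126)) + (12329 - 16036)/(105*(1 + 2*105) + 12330) = (13661 - 882) - 3707/(105*(1 + 210) + 12330) = 12779 - 3707/(105*211 + 12330) = 12779 - 3707/(22155 + 12330) = 12779 - 3707/34485 = 12779 - 3707*1/34485 = 12779 - 337/3135 = 40061828/3135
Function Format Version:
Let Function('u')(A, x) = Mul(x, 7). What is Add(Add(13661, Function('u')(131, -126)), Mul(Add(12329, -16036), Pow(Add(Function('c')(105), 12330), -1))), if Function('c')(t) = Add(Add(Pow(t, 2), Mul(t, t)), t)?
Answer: Rational(40061828, 3135) ≈ 12779.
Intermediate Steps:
Function('c')(t) = Add(t, Mul(2, Pow(t, 2))) (Function('c')(t) = Add(Add(Pow(t, 2), Pow(t, 2)), t) = Add(Mul(2, Pow(t, 2)), t) = Add(t, Mul(2, Pow(t, 2))))
Function('u')(A, x) = Mul(7, x)
Add(Add(13661, Function('u')(131, -126)), Mul(Add(12329, -16036), Pow(Add(Function('c')(105), 12330), -1))) = Add(Add(13661, Mul(7, -126)), Mul(Add(12329, -16036), Pow(Add(Mul(105, Add(1, Mul(2, 105))), 12330), -1))) = Add(Add(13661, -882), Mul(-3707, Pow(Add(Mul(105, Add(1, 210)), 12330), -1))) = Add(12779, Mul(-3707, Pow(Add(Mul(105, 211), 12330), -1))) = Add(12779, Mul(-3707, Pow(Add(22155, 12330), -1))) = Add(12779, Mul(-3707, Pow(34485, -1))) = Add(12779, Mul(-3707, Rational(1, 34485))) = Add(12779, Rational(-337, 3135)) = Rational(40061828, 3135)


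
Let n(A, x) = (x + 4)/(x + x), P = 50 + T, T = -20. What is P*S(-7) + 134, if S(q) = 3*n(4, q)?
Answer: 1073/7 ≈ 153.29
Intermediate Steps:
P = 30 (P = 50 - 20 = 30)
n(A, x) = (4 + x)/(2*x) (n(A, x) = (4 + x)/((2*x)) = (4 + x)*(1/(2*x)) = (4 + x)/(2*x))
S(q) = 3*(4 + q)/(2*q) (S(q) = 3*((4 + q)/(2*q)) = 3*(4 + q)/(2*q))
P*S(-7) + 134 = 30*(3/2 + 6/(-7)) + 134 = 30*(3/2 + 6*(-1/7)) + 134 = 30*(3/2 - 6/7) + 134 = 30*(9/14) + 134 = 135/7 + 134 = 1073/7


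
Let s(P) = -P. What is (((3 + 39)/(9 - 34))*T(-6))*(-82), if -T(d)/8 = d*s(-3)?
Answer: 495936/25 ≈ 19837.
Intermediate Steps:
T(d) = -24*d (T(d) = -8*d*(-1*(-3)) = -8*d*3 = -24*d)
(((3 + 39)/(9 - 34))*T(-6))*(-82) = (((3 + 39)/(9 - 34))*(-24*(-6)))*(-82) = ((42/(-25))*144)*(-82) = ((42*(-1/25))*144)*(-82) = -42/25*144*(-82) = -6048/25*(-82) = 495936/25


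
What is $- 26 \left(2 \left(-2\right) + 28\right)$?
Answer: $-624$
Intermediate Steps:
$- 26 \left(2 \left(-2\right) + 28\right) = - 26 \left(-4 + 28\right) = \left(-26\right) 24 = -624$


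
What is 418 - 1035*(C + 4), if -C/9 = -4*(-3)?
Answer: 108058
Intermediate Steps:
C = -108 (C = -(-36)*(-3) = -9*12 = -108)
418 - 1035*(C + 4) = 418 - 1035*(-108 + 4) = 418 - 1035*(-104) = 418 - 115*(-936) = 418 + 107640 = 108058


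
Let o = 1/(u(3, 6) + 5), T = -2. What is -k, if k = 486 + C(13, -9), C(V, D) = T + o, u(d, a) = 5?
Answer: -4841/10 ≈ -484.10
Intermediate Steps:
o = 1/10 (o = 1/(5 + 5) = 1/10 ≈ 0.10000)
C(V, D) = -19/10 (C(V, D) = -2 + 1/10 = -19/10)
k = 4841/10 (k = 486 - 19/10 = 4841/10 ≈ 484.10)
-k = -1*4841/10 = -4841/10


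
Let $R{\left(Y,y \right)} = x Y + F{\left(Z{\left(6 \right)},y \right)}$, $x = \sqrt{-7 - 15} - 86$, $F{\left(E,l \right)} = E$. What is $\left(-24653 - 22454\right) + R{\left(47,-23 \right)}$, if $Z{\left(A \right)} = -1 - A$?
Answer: $-51156 + 47 i \sqrt{22} \approx -51156.0 + 220.45 i$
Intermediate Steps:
$x = -86 + i \sqrt{22}$ ($x = \sqrt{-22} - 86 = i \sqrt{22} - 86 = -86 + i \sqrt{22} \approx -86.0 + 4.6904 i$)
$R{\left(Y,y \right)} = -7 + Y \left(-86 + i \sqrt{22}\right)$ ($R{\left(Y,y \right)} = \left(-86 + i \sqrt{22}\right) Y - 7 = Y \left(-86 + i \sqrt{22}\right) - 7 = -7 + Y \left(-86 + i \sqrt{22}\right)$)
$\left(-24653 - 22454\right) + R{\left(47,-23 \right)} = \left(-24653 - 22454\right) - \left(7 + 47 \left(86 - i \sqrt{22}\right)\right) = -47107 - \left(4049 - 47 i \sqrt{22}\right) = -51156 + 47 i \sqrt{22}$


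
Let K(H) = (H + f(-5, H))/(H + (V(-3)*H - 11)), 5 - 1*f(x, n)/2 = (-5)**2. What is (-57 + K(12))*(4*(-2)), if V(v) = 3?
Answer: 17096/37 ≈ 462.05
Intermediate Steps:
f(x, n) = -40 (f(x, n) = 10 - 2*(-5)**2 = 10 - 2*25 = 10 - 50 = -40)
K(H) = (-40 + H)/(-11 + 4*H) (K(H) = (H - 40)/(H + (3*H - 11)) = (-40 + H)/(H + (-11 + 3*H)) = (-40 + H)/(-11 + 4*H))
(-57 + K(12))*(4*(-2)) = (-57 + (-40 + 12)/(-11 + 4*12))*(4*(-2)) = (-57 - 28/(-11 + 48))*(-8) = (-57 - 28/37)*(-8) = -2137/37*(-8) = 17096/37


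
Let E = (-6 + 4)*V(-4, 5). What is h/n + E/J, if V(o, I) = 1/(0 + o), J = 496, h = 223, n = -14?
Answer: -110601/6944 ≈ -15.928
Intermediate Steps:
V(o, I) = 1/o
E = ½ (E = (-6 + 4)/(-4) = -2*(-¼) = ½ ≈ 0.50000)
h/n + E/J = 223/(-14) + (½)/496 = 223*(-1/14) + (½)*(1/496) = -223/14 + 1/992 = -110601/6944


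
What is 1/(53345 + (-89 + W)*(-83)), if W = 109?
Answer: 1/51685 ≈ 1.9348e-5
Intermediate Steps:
1/(53345 + (-89 + W)*(-83)) = 1/(53345 + (-89 + 109)*(-83)) = 1/(53345 + 20*(-83)) = 1/(53345 - 1660) = 1/51685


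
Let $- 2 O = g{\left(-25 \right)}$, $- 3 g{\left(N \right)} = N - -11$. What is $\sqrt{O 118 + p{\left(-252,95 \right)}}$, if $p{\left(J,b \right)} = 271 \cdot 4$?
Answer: $\frac{\sqrt{7278}}{3} \approx 28.437$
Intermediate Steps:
$p{\left(J,b \right)} = 1084$
$g{\left(N \right)} = - \frac{11}{3} - \frac{N}{3}$ ($g{\left(N \right)} = - \frac{N - -11}{3} = - \frac{N + 11}{3} = - \frac{11 + N}{3} = - \frac{11}{3} - \frac{N}{3}$)
$O = - \frac{7}{3}$ ($O = - \frac{- \frac{11}{3} - - \frac{25}{3}}{2} = - \frac{- \frac{11}{3} + \frac{25}{3}}{2} = \left(- \frac{1}{2}\right) \frac{14}{3} = - \frac{7}{3} \approx -2.3333$)
$\sqrt{O 118 + p{\left(-252,95 \right)}} = \sqrt{\left(- \frac{7}{3}\right) 118 + 1084} = \sqrt{- \frac{826}{3} + 1084} = \sqrt{\frac{2426}{3}} = \frac{\sqrt{7278}}{3}$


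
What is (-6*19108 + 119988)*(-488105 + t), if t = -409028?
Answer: -4790690220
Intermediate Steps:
(-6*19108 + 119988)*(-488105 + t) = (-6*19108 + 119988)*(-488105 - 409028) = (-114648 + 119988)*(-897133) = 5340*(-897133) = -4790690220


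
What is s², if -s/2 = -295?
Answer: 348100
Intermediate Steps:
s = 590 (s = -2*(-295) = 590)
s² = 590² = 348100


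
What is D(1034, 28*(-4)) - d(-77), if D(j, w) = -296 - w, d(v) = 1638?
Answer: -1822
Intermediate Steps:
D(1034, 28*(-4)) - d(-77) = (-296 - 28*(-4)) - 1*1638 = (-296 - 1*(-112)) - 1638 = (-296 + 112) - 1638 = -184 - 1638 = -1822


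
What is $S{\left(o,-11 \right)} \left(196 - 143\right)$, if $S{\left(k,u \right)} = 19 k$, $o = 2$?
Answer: $2014$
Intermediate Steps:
$S{\left(o,-11 \right)} \left(196 - 143\right) = 19 \cdot 2 \left(196 - 143\right) = 38 \cdot 53 = 2014$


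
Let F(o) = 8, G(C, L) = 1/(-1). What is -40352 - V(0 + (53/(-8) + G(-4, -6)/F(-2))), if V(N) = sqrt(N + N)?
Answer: -40352 - 3*I*sqrt(6)/2 ≈ -40352.0 - 3.6742*I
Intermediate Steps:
G(C, L) = -1
V(N) = sqrt(2)*sqrt(N) (V(N) = sqrt(2*N) = sqrt(2)*sqrt(N))
-40352 - V(0 + (53/(-8) + G(-4, -6)/F(-2))) = -40352 - sqrt(2)*sqrt(0 + (53/(-8) - 1/8)) = -40352 - sqrt(2)*sqrt(0 + (53*(-1/8) - 1*1/8)) = -40352 - sqrt(2)*sqrt(0 + (-53/8 - 1/8)) = -40352 - sqrt(2)*sqrt(0 - 27/4) = -40352 - sqrt(2)*sqrt(-27/4) = -40352 - sqrt(2)*3*I*sqrt(3)/2 = -40352 - 3*I*sqrt(6)/2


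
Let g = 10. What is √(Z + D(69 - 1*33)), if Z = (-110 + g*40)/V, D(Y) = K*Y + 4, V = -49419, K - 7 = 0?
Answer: √240368506/969 ≈ 16.000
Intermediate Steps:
K = 7 (K = 7 + 0 = 7)
D(Y) = 4 + 7*Y (D(Y) = 7*Y + 4 = 4 + 7*Y)
Z = -290/49419 (Z = (-110 + 10*40)/(-49419) = (-110 + 400)*(-1/49419) = 290*(-1/49419) = -290/49419 ≈ -0.0058682)
√(Z + D(69 - 1*33)) = √(-290/49419 + (4 + 7*(69 - 1*33))) = √(-290/49419 + (4 + 7*(69 - 33))) = √(-290/49419 + (4 + 7*36)) = √(-290/49419 + (4 + 252)) = √(-290/49419 + 256) = √(12650974/49419) = √240368506/969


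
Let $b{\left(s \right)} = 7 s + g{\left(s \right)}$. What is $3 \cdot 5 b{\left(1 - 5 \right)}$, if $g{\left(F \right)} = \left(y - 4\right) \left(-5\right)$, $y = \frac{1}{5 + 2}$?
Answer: $- \frac{915}{7} \approx -130.71$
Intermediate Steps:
$y = \frac{1}{7} \approx 0.14286$
$g{\left(F \right)} = \frac{135}{7}$ ($g{\left(F \right)} = \left(\frac{1}{7} - 4\right) \left(-5\right) = \left(- \frac{27}{7}\right) \left(-5\right) = \frac{135}{7}$)
$b{\left(s \right)} = \frac{135}{7} + 7 s$ ($b{\left(s \right)} = 7 s + \frac{135}{7} = \frac{135}{7} + 7 s$)
$3 \cdot 5 b{\left(1 - 5 \right)} = 3 \cdot 5 \left(\frac{135}{7} + 7 \left(1 - 5\right)\right) = 15 \left(\frac{135}{7} + 7 \left(1 - 5\right)\right) = 15 \left(\frac{135}{7} + 7 \left(-4\right)\right) = 15 \left(\frac{135}{7} - 28\right) = 15 \left(- \frac{61}{7}\right) = - \frac{915}{7}$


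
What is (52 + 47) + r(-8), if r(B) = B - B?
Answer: 99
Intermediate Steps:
r(B) = 0
(52 + 47) + r(-8) = (52 + 47) + 0 = 99 + 0 = 99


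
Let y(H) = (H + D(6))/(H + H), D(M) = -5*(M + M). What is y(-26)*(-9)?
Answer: -387/26 ≈ -14.885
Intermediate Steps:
D(M) = -10*M
y(H) = (-60 + H)/(2*H) (y(H) = (H - 10*6)/(H + H) = (H - 60)/((2*H)) = (-60 + H)*(1/(2*H)) = (-60 + H)/(2*H))
y(-26)*(-9) = ((1/2)*(-60 - 26)/(-26))*(-9) = ((1/2)*(-1/26)*(-86))*(-9) = (43/26)*(-9) = -387/26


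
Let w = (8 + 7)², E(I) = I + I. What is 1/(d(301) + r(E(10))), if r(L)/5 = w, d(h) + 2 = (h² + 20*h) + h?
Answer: 1/98045 ≈ 1.0199e-5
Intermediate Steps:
E(I) = 2*I
w = 225 (w = 15² = 225)
d(h) = -2 + h² + 21*h (d(h) = -2 + ((h² + 20*h) + h) = -2 + (h² + 21*h) = -2 + h² + 21*h)
r(L) = 1125 (r(L) = 5*225 = 1125)
1/(d(301) + r(E(10))) = 1/((-2 + 301² + 21*301) + 1125) = 1/((-2 + 90601 + 6321) + 1125) = 1/(96920 + 1125) = 1/98045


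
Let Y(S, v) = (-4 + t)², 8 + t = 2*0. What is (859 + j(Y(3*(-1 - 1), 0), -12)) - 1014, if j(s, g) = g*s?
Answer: -1883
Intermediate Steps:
t = -8 (t = -8 + 2*0 = -8 + 0 = -8)
Y(S, v) = 144 (Y(S, v) = (-4 - 8)² = (-12)² = 144)
(859 + j(Y(3*(-1 - 1), 0), -12)) - 1014 = (859 - 12*144) - 1014 = (859 - 1728) - 1014 = -869 - 1014 = -1883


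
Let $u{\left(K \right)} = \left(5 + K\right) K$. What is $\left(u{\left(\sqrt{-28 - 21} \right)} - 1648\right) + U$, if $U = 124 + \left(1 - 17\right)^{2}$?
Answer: $-1317 + 35 i \approx -1317.0 + 35.0 i$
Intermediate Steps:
$U = 380$ ($U = 124 + \left(-16\right)^{2} = 124 + 256 = 380$)
$u{\left(K \right)} = K \left(5 + K\right)$
$\left(u{\left(\sqrt{-28 - 21} \right)} - 1648\right) + U = \left(\sqrt{-28 - 21} \left(5 + \sqrt{-28 - 21}\right) - 1648\right) + 380 = \left(\sqrt{-49} \left(5 + \sqrt{-49}\right) - 1648\right) + 380 = \left(7 i \left(5 + 7 i\right) - 1648\right) + 380 = \left(-1648 + 7 i \left(5 + 7 i\right)\right) + 380 = -1268 + 7 i \left(5 + 7 i\right)$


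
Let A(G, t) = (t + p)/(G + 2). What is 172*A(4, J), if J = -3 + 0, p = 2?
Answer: -86/3 ≈ -28.667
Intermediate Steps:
J = -3
A(G, t) = (2 + t)/(2 + G) (A(G, t) = (t + 2)/(G + 2) = (2 + t)/(2 + G))
172*A(4, J) = 172*((2 - 3)/(2 + 4)) = 172*(-1/6) = 172*((⅙)*(-1)) = 172*(-⅙) = -86/3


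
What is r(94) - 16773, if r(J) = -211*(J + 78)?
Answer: -53065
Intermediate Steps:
r(J) = -16458 - 211*J (r(J) = -211*(78 + J) = -16458 - 211*J)
r(94) - 16773 = (-16458 - 211*94) - 16773 = (-16458 - 19834) - 16773 = -36292 - 16773 = -53065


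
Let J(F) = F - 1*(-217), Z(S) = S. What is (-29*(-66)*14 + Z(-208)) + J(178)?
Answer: 26983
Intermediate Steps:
J(F) = 217 + F (J(F) = F + 217 = 217 + F)
(-29*(-66)*14 + Z(-208)) + J(178) = (-29*(-66)*14 - 208) + (217 + 178) = (1914*14 - 208) + 395 = (26796 - 208) + 395 = 26588 + 395 = 26983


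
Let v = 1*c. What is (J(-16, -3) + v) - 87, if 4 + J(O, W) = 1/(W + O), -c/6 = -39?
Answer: 2716/19 ≈ 142.95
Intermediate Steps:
c = 234 (c = -6*(-39) = 234)
J(O, W) = -4 + 1/(O + W) (J(O, W) = -4 + 1/(W + O) = -4 + 1/(O + W))
v = 234 (v = 1*234 = 234)
(J(-16, -3) + v) - 87 = ((1 - 4*(-16) - 4*(-3))/(-16 - 3) + 234) - 87 = ((1 + 64 + 12)/(-19) + 234) - 87 = (-1/19*77 + 234) - 87 = (-77/19 + 234) - 87 = 4369/19 - 87 = 2716/19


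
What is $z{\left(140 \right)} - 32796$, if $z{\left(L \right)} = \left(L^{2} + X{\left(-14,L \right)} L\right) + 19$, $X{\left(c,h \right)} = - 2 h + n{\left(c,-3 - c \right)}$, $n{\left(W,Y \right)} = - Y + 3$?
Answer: $-53497$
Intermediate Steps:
$n{\left(W,Y \right)} = 3 - Y$
$X{\left(c,h \right)} = 6 + c - 2 h$ ($X{\left(c,h \right)} = - 2 h - \left(-6 - c\right) = - 2 h + \left(3 + \left(3 + c\right)\right) = - 2 h + \left(6 + c\right) = 6 + c - 2 h$)
$z{\left(L \right)} = 19 + L^{2} + L \left(-8 - 2 L\right)$ ($z{\left(L \right)} = \left(L^{2} + \left(6 - 14 - 2 L\right) L\right) + 19 = \left(L^{2} + \left(-8 - 2 L\right) L\right) + 19 = \left(L^{2} + L \left(-8 - 2 L\right)\right) + 19 = 19 + L^{2} + L \left(-8 - 2 L\right)$)
$z{\left(140 \right)} - 32796 = \left(19 - 140^{2} - 1120\right) - 32796 = \left(19 - 19600 - 1120\right) - 32796 = -20701 - 32796 = -53497$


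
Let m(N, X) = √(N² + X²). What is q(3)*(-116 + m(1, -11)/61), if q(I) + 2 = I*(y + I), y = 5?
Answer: -2552 + 22*√122/61 ≈ -2548.0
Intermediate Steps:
q(I) = -2 + I*(5 + I)
q(3)*(-116 + m(1, -11)/61) = (-2 + 3² + 5*3)*(-116 + √(1² + (-11)²)/61) = (-2 + 9 + 15)*(-116 + √(1 + 121)*(1/61)) = 22*(-116 + √122*(1/61)) = 22*(-116 + √122/61) = -2552 + 22*√122/61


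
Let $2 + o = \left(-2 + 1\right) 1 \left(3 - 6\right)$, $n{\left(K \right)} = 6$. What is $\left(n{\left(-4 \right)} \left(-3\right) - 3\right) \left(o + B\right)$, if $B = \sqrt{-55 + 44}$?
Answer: $-21 - 21 i \sqrt{11} \approx -21.0 - 69.649 i$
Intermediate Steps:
$o = 1$ ($o = -2 + \left(-2 + 1\right) 1 \left(3 - 6\right) = -2 + \left(-1\right) 1 \left(-3\right) = -2 - -3 = -2 + 3 = 1$)
$B = i \sqrt{11}$ ($B = \sqrt{-11} = i \sqrt{11} \approx 3.3166 i$)
$\left(n{\left(-4 \right)} \left(-3\right) - 3\right) \left(o + B\right) = \left(6 \left(-3\right) - 3\right) \left(1 + i \sqrt{11}\right) = \left(-18 - 3\right) \left(1 + i \sqrt{11}\right) = - 21 \left(1 + i \sqrt{11}\right) = -21 - 21 i \sqrt{11}$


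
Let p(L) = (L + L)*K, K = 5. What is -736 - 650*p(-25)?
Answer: 161764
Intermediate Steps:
p(L) = 10*L (p(L) = (L + L)*5 = (2*L)*5 = 10*L)
-736 - 650*p(-25) = -736 - 6500*(-25) = -736 - 650*(-250) = -736 + 162500 = 161764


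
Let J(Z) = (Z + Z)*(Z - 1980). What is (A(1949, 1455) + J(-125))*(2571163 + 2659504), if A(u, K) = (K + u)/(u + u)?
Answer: 5364901356148984/1949 ≈ 2.7526e+12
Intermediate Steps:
A(u, K) = (K + u)/(2*u) (A(u, K) = (K + u)/((2*u)) = (K + u)*(1/(2*u)) = (K + u)/(2*u))
J(Z) = 2*Z*(-1980 + Z) (J(Z) = (2*Z)*(-1980 + Z) = 2*Z*(-1980 + Z))
(A(1949, 1455) + J(-125))*(2571163 + 2659504) = ((½)*(1455 + 1949)/1949 + 2*(-125)*(-1980 - 125))*(2571163 + 2659504) = ((½)*(1/1949)*3404 + 2*(-125)*(-2105))*5230667 = (1702/1949 + 526250)*5230667 = (1025662952/1949)*5230667 = 5364901356148984/1949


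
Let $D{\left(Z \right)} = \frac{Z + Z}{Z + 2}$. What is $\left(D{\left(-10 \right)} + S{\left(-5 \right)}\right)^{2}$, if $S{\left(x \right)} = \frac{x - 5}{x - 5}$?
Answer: $\frac{49}{4} \approx 12.25$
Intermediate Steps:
$D{\left(Z \right)} = \frac{2 Z}{2 + Z}$
$S{\left(x \right)} = 1$ ($S{\left(x \right)} = \frac{-5 + x}{-5 + x} = 1$)
$\left(D{\left(-10 \right)} + S{\left(-5 \right)}\right)^{2} = \left(2 \left(-10\right) \frac{1}{2 - 10} + 1\right)^{2} = \left(2 \left(-10\right) \frac{1}{-8} + 1\right)^{2} = \left(2 \left(-10\right) \left(- \frac{1}{8}\right) + 1\right)^{2} = \left(\frac{5}{2} + 1\right)^{2} = \left(\frac{7}{2}\right)^{2} = \frac{49}{4}$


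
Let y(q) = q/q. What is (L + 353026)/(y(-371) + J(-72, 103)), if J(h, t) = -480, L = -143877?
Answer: -209149/479 ≈ -436.64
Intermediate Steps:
y(q) = 1
(L + 353026)/(y(-371) + J(-72, 103)) = (-143877 + 353026)/(1 - 480) = 209149/(-479) = 209149*(-1/479) = -209149/479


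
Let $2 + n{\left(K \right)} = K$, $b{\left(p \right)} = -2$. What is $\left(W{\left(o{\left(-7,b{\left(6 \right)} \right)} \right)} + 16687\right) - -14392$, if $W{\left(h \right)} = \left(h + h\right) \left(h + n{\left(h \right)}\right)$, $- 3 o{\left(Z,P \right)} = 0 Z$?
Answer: $31079$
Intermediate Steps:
$n{\left(K \right)} = -2 + K$
$o{\left(Z,P \right)} = 0$ ($o{\left(Z,P \right)} = - \frac{0 Z}{3} = \left(- \frac{1}{3}\right) 0 = 0$)
$W{\left(h \right)} = 2 h \left(-2 + 2 h\right)$ ($W{\left(h \right)} = \left(h + h\right) \left(h + \left(-2 + h\right)\right) = 2 h \left(-2 + 2 h\right)$)
$\left(W{\left(o{\left(-7,b{\left(6 \right)} \right)} \right)} + 16687\right) - -14392 = \left(4 \cdot 0 \left(-1 + 0\right) + 16687\right) - -14392 = \left(4 \cdot 0 \left(-1\right) + 16687\right) + 14392 = \left(0 + 16687\right) + 14392 = 16687 + 14392 = 31079$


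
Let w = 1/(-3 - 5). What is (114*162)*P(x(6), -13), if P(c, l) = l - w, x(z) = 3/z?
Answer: -475551/2 ≈ -2.3778e+5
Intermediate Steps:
w = -⅛ (w = 1/(-8) = -⅛ ≈ -0.12500)
P(c, l) = ⅛ + l (P(c, l) = l - 1*(-⅛) = l + ⅛ = ⅛ + l)
(114*162)*P(x(6), -13) = (114*162)*(⅛ - 13) = 18468*(-103/8) = -475551/2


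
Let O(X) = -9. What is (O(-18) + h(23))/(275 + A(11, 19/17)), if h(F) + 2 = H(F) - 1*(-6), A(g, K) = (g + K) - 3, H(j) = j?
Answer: 51/805 ≈ 0.063354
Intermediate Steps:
A(g, K) = -3 + K + g (A(g, K) = (K + g) - 3 = -3 + K + g)
h(F) = 4 + F (h(F) = -2 + (F - 1*(-6)) = -2 + (F + 6) = -2 + (6 + F) = 4 + F)
(O(-18) + h(23))/(275 + A(11, 19/17)) = (-9 + (4 + 23))/(275 + (-3 + 19/17 + 11)) = (-9 + 27)/(275 + (-3 + 19*(1/17) + 11)) = 18/(275 + (-3 + 19/17 + 11)) = 18/(275 + 155/17) = 18/(4830/17) = 18*(17/4830) = 51/805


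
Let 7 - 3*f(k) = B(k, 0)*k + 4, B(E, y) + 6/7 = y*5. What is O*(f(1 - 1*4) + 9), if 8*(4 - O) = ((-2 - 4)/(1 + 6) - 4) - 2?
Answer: 2176/49 ≈ 44.408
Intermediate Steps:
B(E, y) = -6/7 + 5*y (B(E, y) = -6/7 + y*5 = -6/7 + 5*y)
O = 34/7 (O = 4 - (((-2 - 4)/(1 + 6) - 4) - 2)/8 = 4 - ((-6/7 - 4) - 2)/8 = 4 - (-34/7 - 2)/8 = 4 - ⅛*(-48/7) = 4 + 6/7 = 34/7 ≈ 4.8571)
f(k) = 1 + 2*k/7 (f(k) = 7/3 - ((-6/7 + 5*0)*k + 4)/3 = 7/3 - ((-6/7 + 0)*k + 4)/3 = 7/3 - (-6*k/7 + 4)/3 = 7/3 - (4 - 6*k/7)/3 = 7/3 + (-4/3 + 2*k/7) = 1 + 2*k/7)
O*(f(1 - 1*4) + 9) = 34*((1 + 2*(1 - 1*4)/7) + 9)/7 = 34*((1 + 2*(1 - 4)/7) + 9)/7 = 34*((1 + (2/7)*(-3)) + 9)/7 = 34*((1 - 6/7) + 9)/7 = 34*(⅐ + 9)/7 = (34/7)*(64/7) = 2176/49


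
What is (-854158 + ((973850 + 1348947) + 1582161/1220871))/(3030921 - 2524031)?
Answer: 59767344891/20628243373 ≈ 2.8974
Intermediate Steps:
(-854158 + ((973850 + 1348947) + 1582161/1220871))/(3030921 - 2524031) = (-854158 + (2322797 + 1582161*(1/1220871)))/506890 = (-854158 + (2322797 + 527387/406957))*(1/506890) = (-854158 + 945279026116/406957)*(1/506890) = (597673448910/406957)*(1/506890) = 59767344891/20628243373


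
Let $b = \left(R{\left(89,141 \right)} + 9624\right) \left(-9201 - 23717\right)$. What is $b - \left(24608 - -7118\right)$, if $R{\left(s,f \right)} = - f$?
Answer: $-312193120$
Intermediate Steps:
$b = -312161394$ ($b = \left(\left(-1\right) 141 + 9624\right) \left(-9201 - 23717\right) = \left(-141 + 9624\right) \left(-32918\right) = 9483 \left(-32918\right) = -312161394$)
$b - \left(24608 - -7118\right) = -312161394 - \left(24608 - -7118\right) = -312161394 - \left(24608 + 7118\right) = -312161394 - 31726 = -312193120$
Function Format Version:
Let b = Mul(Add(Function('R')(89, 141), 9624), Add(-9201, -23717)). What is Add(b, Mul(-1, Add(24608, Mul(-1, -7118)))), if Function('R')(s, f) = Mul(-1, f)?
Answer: -312193120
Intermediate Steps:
b = -312161394 (b = Mul(Add(Mul(-1, 141), 9624), Add(-9201, -23717)) = Mul(Add(-141, 9624), -32918) = Mul(9483, -32918) = -312161394)
Add(b, Mul(-1, Add(24608, Mul(-1, -7118)))) = Add(-312161394, Mul(-1, Add(24608, Mul(-1, -7118)))) = Add(-312161394, Mul(-1, Add(24608, 7118))) = Add(-312161394, Mul(-1, 31726)) = Add(-312161394, -31726) = -312193120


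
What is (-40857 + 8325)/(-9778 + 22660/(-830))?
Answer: 225013/67820 ≈ 3.3178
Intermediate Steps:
(-40857 + 8325)/(-9778 + 22660/(-830)) = -32532/(-9778 + 22660*(-1/830)) = -32532/(-9778 - 2266/83) = -32532/(-813840/83) = -32532*(-83/813840) = 225013/67820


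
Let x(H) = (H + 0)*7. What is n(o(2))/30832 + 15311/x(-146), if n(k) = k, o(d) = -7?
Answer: -236037953/15755152 ≈ -14.982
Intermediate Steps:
x(H) = 7*H (x(H) = H*7 = 7*H)
n(o(2))/30832 + 15311/x(-146) = -7/30832 + 15311/((7*(-146))) = -7*1/30832 + 15311/(-1022) = -7/30832 + 15311*(-1/1022) = -7/30832 - 15311/1022 = -236037953/15755152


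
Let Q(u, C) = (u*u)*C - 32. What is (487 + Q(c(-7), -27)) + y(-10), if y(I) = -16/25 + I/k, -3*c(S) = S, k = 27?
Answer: 207218/675 ≈ 306.99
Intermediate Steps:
c(S) = -S/3
Q(u, C) = -32 + C*u² (Q(u, C) = u²*C - 32 = C*u² - 32 = -32 + C*u²)
y(I) = -16/25 + I/27
(487 + Q(c(-7), -27)) + y(-10) = (487 + (-32 - 27*(-⅓*(-7))²)) + (-16/25 + (1/27)*(-10)) = (487 + (-32 - 27*(7/3)²)) + (-16/25 - 10/27) = (487 + (-32 - 27*49/9)) - 682/675 = (487 + (-32 - 147)) - 682/675 = (487 - 179) - 682/675 = 308 - 682/675 = 207218/675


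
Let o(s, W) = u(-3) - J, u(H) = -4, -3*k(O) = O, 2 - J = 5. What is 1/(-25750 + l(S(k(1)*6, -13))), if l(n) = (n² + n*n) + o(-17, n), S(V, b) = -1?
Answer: -1/25749 ≈ -3.8836e-5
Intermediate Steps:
J = -3 (J = 2 - 1*5 = 2 - 5 = -3)
k(O) = -O/3
o(s, W) = -1 (o(s, W) = -4 - 1*(-3) = -4 + 3 = -1)
l(n) = -1 + 2*n² (l(n) = (n² + n*n) - 1 = (n² + n²) - 1 = 2*n² - 1 = -1 + 2*n²)
1/(-25750 + l(S(k(1)*6, -13))) = 1/(-25750 + (-1 + 2*(-1)²)) = 1/(-25750 + (-1 + 2*1)) = 1/(-25750 + (-1 + 2)) = 1/(-25750 + 1) = 1/(-25749) = -1/25749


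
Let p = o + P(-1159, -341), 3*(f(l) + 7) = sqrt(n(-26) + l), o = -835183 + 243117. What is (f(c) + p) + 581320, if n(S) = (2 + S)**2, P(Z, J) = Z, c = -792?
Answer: -11912 + 2*I*sqrt(6) ≈ -11912.0 + 4.899*I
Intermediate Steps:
o = -592066
f(l) = -7 + sqrt(576 + l)/3 (f(l) = -7 + sqrt((2 - 26)**2 + l)/3 = -7 + sqrt((-24)**2 + l)/3 = -7 + sqrt(576 + l)/3)
p = -593225 (p = -592066 - 1159 = -593225)
(f(c) + p) + 581320 = ((-7 + sqrt(576 - 792)/3) - 593225) + 581320 = ((-7 + sqrt(-216)/3) - 593225) + 581320 = ((-7 + (6*I*sqrt(6))/3) - 593225) + 581320 = ((-7 + 2*I*sqrt(6)) - 593225) + 581320 = (-593232 + 2*I*sqrt(6)) + 581320 = -11912 + 2*I*sqrt(6)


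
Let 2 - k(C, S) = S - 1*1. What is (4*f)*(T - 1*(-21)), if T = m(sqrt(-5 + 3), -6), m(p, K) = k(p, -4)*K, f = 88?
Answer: -7392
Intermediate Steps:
k(C, S) = 3 - S (k(C, S) = 2 - (S - 1*1) = 2 - (S - 1) = 2 - (-1 + S) = 2 + (1 - S) = 3 - S)
m(p, K) = 7*K (m(p, K) = (3 - 1*(-4))*K = (3 + 4)*K = 7*K)
T = -42 (T = 7*(-6) = -42)
(4*f)*(T - 1*(-21)) = (4*88)*(-42 - 1*(-21)) = 352*(-42 + 21) = 352*(-21) = -7392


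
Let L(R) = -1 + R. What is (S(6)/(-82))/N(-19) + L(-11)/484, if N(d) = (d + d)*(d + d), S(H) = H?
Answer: -177975/7163684 ≈ -0.024844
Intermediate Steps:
N(d) = 4*d**2 (N(d) = (2*d)*(2*d) = 4*d**2)
(S(6)/(-82))/N(-19) + L(-11)/484 = (6/(-82))/((4*(-19)**2)) + (-1 - 11)/484 = (6*(-1/82))/((4*361)) - 12*1/484 = -3/41/1444 - 3/121 = -3/41*1/1444 - 3/121 = -3/59204 - 3/121 = -177975/7163684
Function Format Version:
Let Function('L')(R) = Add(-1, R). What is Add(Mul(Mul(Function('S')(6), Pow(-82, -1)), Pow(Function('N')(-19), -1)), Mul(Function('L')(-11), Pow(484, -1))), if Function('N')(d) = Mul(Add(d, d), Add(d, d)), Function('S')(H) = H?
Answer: Rational(-177975, 7163684) ≈ -0.024844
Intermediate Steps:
Function('N')(d) = Mul(4, Pow(d, 2)) (Function('N')(d) = Mul(Mul(2, d), Mul(2, d)) = Mul(4, Pow(d, 2)))
Add(Mul(Mul(Function('S')(6), Pow(-82, -1)), Pow(Function('N')(-19), -1)), Mul(Function('L')(-11), Pow(484, -1))) = Add(Mul(Mul(6, Pow(-82, -1)), Pow(Mul(4, Pow(-19, 2)), -1)), Mul(Add(-1, -11), Pow(484, -1))) = Add(Mul(Mul(6, Rational(-1, 82)), Pow(Mul(4, 361), -1)), Mul(-12, Rational(1, 484))) = Add(Mul(Rational(-3, 41), Pow(1444, -1)), Rational(-3, 121)) = Add(Mul(Rational(-3, 41), Rational(1, 1444)), Rational(-3, 121)) = Add(Rational(-3, 59204), Rational(-3, 121)) = Rational(-177975, 7163684)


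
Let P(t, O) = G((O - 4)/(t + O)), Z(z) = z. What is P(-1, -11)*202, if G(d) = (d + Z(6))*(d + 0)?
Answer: 14645/8 ≈ 1830.6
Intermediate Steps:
G(d) = d*(6 + d) (G(d) = (d + 6)*(d + 0) = (6 + d)*d = d*(6 + d))
P(t, O) = (-4 + O)*(6 + (-4 + O)/(O + t))/(O + t) (P(t, O) = ((O - 4)/(t + O))*(6 + (O - 4)/(t + O)) = ((-4 + O)/(O + t))*(6 + (-4 + O)/(O + t)) = (-4 + O)*(6 + (-4 + O)/(O + t))/(O + t))
P(-1, -11)*202 = ((-4 - 11)*(-4 + 6*(-1) + 7*(-11))/(-11 - 1)²)*202 = (-15*(-4 - 6 - 77)/(-12)²)*202 = ((1/144)*(-15)*(-87))*202 = (145/16)*202 = 14645/8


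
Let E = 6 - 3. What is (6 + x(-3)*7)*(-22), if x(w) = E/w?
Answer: 22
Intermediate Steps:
E = 3
x(w) = 3/w
(6 + x(-3)*7)*(-22) = (6 + (3/(-3))*7)*(-22) = (6 + (3*(-1/3))*7)*(-22) = (6 - 1*7)*(-22) = (6 - 7)*(-22) = -1*(-22) = 22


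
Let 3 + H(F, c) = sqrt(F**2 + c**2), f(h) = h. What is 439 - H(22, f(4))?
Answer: 442 - 10*sqrt(5) ≈ 419.64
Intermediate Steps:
H(F, c) = -3 + sqrt(F**2 + c**2)
439 - H(22, f(4)) = 439 - (-3 + sqrt(22**2 + 4**2)) = 439 - (-3 + sqrt(484 + 16)) = 439 - (-3 + sqrt(500)) = 439 - (-3 + 10*sqrt(5)) = 439 + (3 - 10*sqrt(5)) = 442 - 10*sqrt(5)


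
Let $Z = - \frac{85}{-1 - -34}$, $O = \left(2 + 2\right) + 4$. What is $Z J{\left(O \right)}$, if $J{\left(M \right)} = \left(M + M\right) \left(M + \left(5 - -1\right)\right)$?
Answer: $- \frac{19040}{33} \approx -576.97$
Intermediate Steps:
$O = 8$ ($O = 4 + 4 = 8$)
$J{\left(M \right)} = 2 M \left(6 + M\right)$ ($J{\left(M \right)} = 2 M \left(M + \left(5 + 1\right)\right) = 2 M \left(M + 6\right) = 2 M \left(6 + M\right)$)
$Z = - \frac{85}{33}$ ($Z = - \frac{85}{-1 + 34} = - \frac{85}{33} \approx -2.5758$)
$Z J{\left(O \right)} = - \frac{85 \cdot 2 \cdot 8 \left(6 + 8\right)}{33} = - \frac{85 \cdot 2 \cdot 8 \cdot 14}{33} = \left(- \frac{85}{33}\right) 224 = - \frac{19040}{33}$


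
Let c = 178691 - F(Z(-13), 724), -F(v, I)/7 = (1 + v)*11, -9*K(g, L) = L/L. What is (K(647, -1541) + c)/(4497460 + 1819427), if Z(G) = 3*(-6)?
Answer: 1596437/56851983 ≈ 0.028081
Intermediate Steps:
Z(G) = -18
K(g, L) = -1/9 (K(g, L) = -L/(9*L) = -1/9*1 = -1/9)
F(v, I) = -77 - 77*v (F(v, I) = -7*(1 + v)*11 = -7*(11 + 11*v) = -77 - 77*v)
c = 177382 (c = 178691 - (-77 - 77*(-18)) = 178691 - (-77 + 1386) = 178691 - 1*1309 = 178691 - 1309 = 177382)
(K(647, -1541) + c)/(4497460 + 1819427) = (-1/9 + 177382)/(4497460 + 1819427) = (1596437/9)/6316887 = (1596437/9)*(1/6316887) = 1596437/56851983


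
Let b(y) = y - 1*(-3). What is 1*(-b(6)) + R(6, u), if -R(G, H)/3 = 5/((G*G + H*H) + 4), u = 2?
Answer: -411/44 ≈ -9.3409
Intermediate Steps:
b(y) = 3 + y (b(y) = y + 3 = 3 + y)
R(G, H) = -15/(4 + G² + H²) (R(G, H) = -15/((G*G + H*H) + 4) = -15/((G² + H²) + 4) = -15/(4 + G² + H²))
1*(-b(6)) + R(6, u) = 1*(-(3 + 6)) - 15/(4 + 6² + 2²) = 1*(-1*9) - 15/(4 + 36 + 4) = 1*(-9) - 15/44 = -9 - 15*1/44 = -9 - 15/44 = -411/44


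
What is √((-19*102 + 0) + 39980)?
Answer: √38042 ≈ 195.04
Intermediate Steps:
√((-19*102 + 0) + 39980) = √((-1938 + 0) + 39980) = √(-1938 + 39980) = √38042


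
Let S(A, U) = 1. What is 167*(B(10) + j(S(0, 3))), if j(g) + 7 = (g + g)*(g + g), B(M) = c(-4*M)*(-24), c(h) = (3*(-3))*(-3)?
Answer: -108717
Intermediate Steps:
c(h) = 27 (c(h) = -9*(-3) = 27)
B(M) = -648 (B(M) = 27*(-24) = -648)
j(g) = -7 + 4*g² (j(g) = -7 + (g + g)*(g + g) = -7 + (2*g)*(2*g) = -7 + 4*g²)
167*(B(10) + j(S(0, 3))) = 167*(-648 + (-7 + 4*1²)) = 167*(-648 + (-7 + 4*1)) = 167*(-648 + (-7 + 4)) = 167*(-648 - 3) = 167*(-651) = -108717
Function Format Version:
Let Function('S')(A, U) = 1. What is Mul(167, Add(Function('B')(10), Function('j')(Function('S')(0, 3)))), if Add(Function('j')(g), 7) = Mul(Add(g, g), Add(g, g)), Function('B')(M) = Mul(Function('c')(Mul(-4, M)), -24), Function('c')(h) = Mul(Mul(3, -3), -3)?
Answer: -108717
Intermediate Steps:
Function('c')(h) = 27 (Function('c')(h) = Mul(-9, -3) = 27)
Function('B')(M) = -648 (Function('B')(M) = Mul(27, -24) = -648)
Function('j')(g) = Add(-7, Mul(4, Pow(g, 2))) (Function('j')(g) = Add(-7, Mul(Add(g, g), Add(g, g))) = Add(-7, Mul(Mul(2, g), Mul(2, g))) = Add(-7, Mul(4, Pow(g, 2))))
Mul(167, Add(Function('B')(10), Function('j')(Function('S')(0, 3)))) = Mul(167, Add(-648, Add(-7, Mul(4, Pow(1, 2))))) = Mul(167, Add(-648, Add(-7, Mul(4, 1)))) = Mul(167, Add(-648, Add(-7, 4))) = Mul(167, Add(-648, -3)) = Mul(167, -651) = -108717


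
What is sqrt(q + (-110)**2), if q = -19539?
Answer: I*sqrt(7439) ≈ 86.25*I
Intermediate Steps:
sqrt(q + (-110)**2) = sqrt(-19539 + (-110)**2) = sqrt(-19539 + 12100) = sqrt(-7439) = I*sqrt(7439)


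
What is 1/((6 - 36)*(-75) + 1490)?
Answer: 1/3740 ≈ 0.00026738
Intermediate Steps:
1/((6 - 36)*(-75) + 1490) = 1/(-30*(-75) + 1490) = 1/(2250 + 1490) = 1/3740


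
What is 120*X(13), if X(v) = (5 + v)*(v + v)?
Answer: 56160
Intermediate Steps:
X(v) = 2*v*(5 + v) (X(v) = (5 + v)*(2*v) = 2*v*(5 + v))
120*X(13) = 120*(2*13*(5 + 13)) = 120*(2*13*18) = 120*468 = 56160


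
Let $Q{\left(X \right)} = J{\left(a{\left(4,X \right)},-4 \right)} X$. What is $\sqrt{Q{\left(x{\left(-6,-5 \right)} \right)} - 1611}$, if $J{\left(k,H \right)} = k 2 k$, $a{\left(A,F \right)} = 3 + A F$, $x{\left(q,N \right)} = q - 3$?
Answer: $3 i \sqrt{2357} \approx 145.65 i$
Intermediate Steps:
$x{\left(q,N \right)} = -3 + q$
$J{\left(k,H \right)} = 2 k^{2}$ ($J{\left(k,H \right)} = 2 k k = 2 k^{2}$)
$Q{\left(X \right)} = 2 X \left(3 + 4 X\right)^{2}$ ($Q{\left(X \right)} = 2 \left(3 + 4 X\right)^{2} X = 2 X \left(3 + 4 X\right)^{2}$)
$\sqrt{Q{\left(x{\left(-6,-5 \right)} \right)} - 1611} = \sqrt{2 \left(-3 - 6\right) \left(3 + 4 \left(-3 - 6\right)\right)^{2} - 1611} = \sqrt{2 \left(-9\right) \left(3 + 4 \left(-9\right)\right)^{2} - 1611} = \sqrt{2 \left(-9\right) \left(3 - 36\right)^{2} - 1611} = \sqrt{2 \left(-9\right) \left(-33\right)^{2} - 1611} = \sqrt{2 \left(-9\right) 1089 - 1611} = \sqrt{-19602 - 1611} = \sqrt{-21213} = 3 i \sqrt{2357}$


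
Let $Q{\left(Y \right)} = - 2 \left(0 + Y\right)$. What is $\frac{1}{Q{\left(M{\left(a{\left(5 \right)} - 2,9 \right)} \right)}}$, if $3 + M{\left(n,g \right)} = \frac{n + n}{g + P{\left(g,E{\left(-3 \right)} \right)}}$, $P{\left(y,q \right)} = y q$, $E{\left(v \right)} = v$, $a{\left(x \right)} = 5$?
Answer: $\frac{3}{20} \approx 0.15$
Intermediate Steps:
$P{\left(y,q \right)} = q y$
$M{\left(n,g \right)} = -3 - \frac{n}{g}$ ($M{\left(n,g \right)} = -3 + \frac{n + n}{g - 3 g} = -3 + \frac{2 n}{\left(-2\right) g} = -3 + 2 n \left(- \frac{1}{2 g}\right) = -3 - \frac{n}{g}$)
$Q{\left(Y \right)} = - 2 Y$
$\frac{1}{Q{\left(M{\left(a{\left(5 \right)} - 2,9 \right)} \right)}} = \frac{1}{\left(-2\right) \left(-3 - \frac{5 - 2}{9}\right)} = \frac{1}{\left(-2\right) \left(-3 - 3 \cdot \frac{1}{9}\right)} = \frac{1}{\left(-2\right) \left(-3 - \frac{1}{3}\right)} = \frac{1}{\left(-2\right) \left(- \frac{10}{3}\right)} = \frac{1}{\frac{20}{3}} = \frac{3}{20}$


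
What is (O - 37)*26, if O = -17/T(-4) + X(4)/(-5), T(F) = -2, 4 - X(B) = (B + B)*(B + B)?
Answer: -429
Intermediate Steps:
X(B) = 4 - 4*B**2 (X(B) = 4 - (B + B)*(B + B) = 4 - 2*B*2*B = 4 - 4*B**2)
O = 41/2 (O = -17/(-2) + (4 - 4*4**2)/(-5) = -17*(-1/2) + (4 - 4*16)*(-1/5) = 17/2 + (4 - 64)*(-1/5) = 17/2 - 60*(-1/5) = 17/2 + 12 = 41/2 ≈ 20.500)
(O - 37)*26 = (41/2 - 37)*26 = -33/2*26 = -429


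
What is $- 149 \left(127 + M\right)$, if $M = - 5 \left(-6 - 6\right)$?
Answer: $-27863$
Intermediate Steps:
$M = 60$ ($M = \left(-5\right) \left(-12\right) = 60$)
$- 149 \left(127 + M\right) = - 149 \left(127 + 60\right) = \left(-149\right) 187 = -27863$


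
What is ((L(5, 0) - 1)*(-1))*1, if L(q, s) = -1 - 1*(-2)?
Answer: 0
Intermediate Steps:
L(q, s) = 1 (L(q, s) = -1 + 2 = 1)
((L(5, 0) - 1)*(-1))*1 = ((1 - 1)*(-1))*1 = (0*(-1))*1 = 0*1 = 0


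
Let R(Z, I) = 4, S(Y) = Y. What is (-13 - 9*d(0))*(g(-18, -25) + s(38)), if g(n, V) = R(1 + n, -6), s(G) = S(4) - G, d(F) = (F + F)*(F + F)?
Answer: 390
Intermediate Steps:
d(F) = 4*F**2 (d(F) = (2*F)*(2*F) = 4*F**2)
s(G) = 4 - G
g(n, V) = 4
(-13 - 9*d(0))*(g(-18, -25) + s(38)) = (-13 - 36*0**2)*(4 + (4 - 1*38)) = (-13 - 36*0)*(4 + (4 - 38)) = (-13 - 9*0)*(4 - 34) = (-13 + 0)*(-30) = -13*(-30) = 390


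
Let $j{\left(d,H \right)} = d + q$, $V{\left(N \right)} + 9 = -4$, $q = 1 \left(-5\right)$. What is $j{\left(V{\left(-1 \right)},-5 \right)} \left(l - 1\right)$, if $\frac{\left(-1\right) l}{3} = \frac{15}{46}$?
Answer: $\frac{819}{23} \approx 35.609$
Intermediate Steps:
$q = -5$
$V{\left(N \right)} = -13$ ($V{\left(N \right)} = -9 - 4 = -13$)
$j{\left(d,H \right)} = -5 + d$ ($j{\left(d,H \right)} = d - 5 = -5 + d$)
$l = - \frac{45}{46}$ ($l = - 3 \cdot \frac{15}{46} = - 3 \cdot 15 \cdot \frac{1}{46} = \left(-3\right) \frac{15}{46} = - \frac{45}{46} \approx -0.97826$)
$j{\left(V{\left(-1 \right)},-5 \right)} \left(l - 1\right) = \left(-5 - 13\right) \left(- \frac{45}{46} - 1\right) = - 18 \left(- \frac{45}{46} + \left(-62 + 61\right)\right) = - 18 \left(- \frac{45}{46} - 1\right) = \left(-18\right) \left(- \frac{91}{46}\right) = \frac{819}{23}$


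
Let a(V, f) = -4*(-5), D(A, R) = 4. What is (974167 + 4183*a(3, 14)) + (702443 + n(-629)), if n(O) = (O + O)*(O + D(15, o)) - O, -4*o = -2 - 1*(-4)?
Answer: 2547149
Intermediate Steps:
o = -1/2 (o = -(-2 - 1*(-4))/4 = -(-2 + 4)/4 = -1/4*2 = -1/2 ≈ -0.50000)
a(V, f) = 20
n(O) = -O + 2*O*(4 + O) (n(O) = (O + O)*(O + 4) - O = (2*O)*(4 + O) - O = 2*O*(4 + O) - O = -O + 2*O*(4 + O))
(974167 + 4183*a(3, 14)) + (702443 + n(-629)) = (974167 + 4183*20) + (702443 - 629*(7 + 2*(-629))) = (974167 + 83660) + (702443 - 629*(7 - 1258)) = 1057827 + (702443 - 629*(-1251)) = 1057827 + (702443 + 786879) = 1057827 + 1489322 = 2547149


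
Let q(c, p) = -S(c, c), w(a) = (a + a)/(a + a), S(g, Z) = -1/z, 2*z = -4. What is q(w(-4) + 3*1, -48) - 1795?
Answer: -3591/2 ≈ -1795.5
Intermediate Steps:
z = -2 (z = (1/2)*(-4) = -2)
S(g, Z) = 1/2 (S(g, Z) = -1/(-2) = -1*(-1/2) = 1/2)
w(a) = 1 (w(a) = (2*a)/((2*a)) = (2*a)*(1/(2*a)) = 1)
q(c, p) = -1/2 (q(c, p) = -1*1/2 = -1/2)
q(w(-4) + 3*1, -48) - 1795 = -1/2 - 1795 = -3591/2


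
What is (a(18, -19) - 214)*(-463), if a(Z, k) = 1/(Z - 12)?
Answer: 594029/6 ≈ 99005.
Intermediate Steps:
a(Z, k) = 1/(-12 + Z)
(a(18, -19) - 214)*(-463) = (1/(-12 + 18) - 214)*(-463) = (1/6 - 214)*(-463) = (⅙ - 214)*(-463) = -1283/6*(-463) = 594029/6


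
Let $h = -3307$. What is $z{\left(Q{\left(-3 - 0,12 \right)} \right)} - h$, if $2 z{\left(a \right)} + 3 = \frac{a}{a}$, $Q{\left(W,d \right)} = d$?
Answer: $3306$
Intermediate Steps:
$z{\left(a \right)} = -1$ ($z{\left(a \right)} = - \frac{3}{2} + \frac{a \frac{1}{a}}{2} = - \frac{3}{2} + \frac{1}{2} \cdot 1 = - \frac{3}{2} + \frac{1}{2} = -1$)
$z{\left(Q{\left(-3 - 0,12 \right)} \right)} - h = -1 - -3307 = -1 + 3307 = 3306$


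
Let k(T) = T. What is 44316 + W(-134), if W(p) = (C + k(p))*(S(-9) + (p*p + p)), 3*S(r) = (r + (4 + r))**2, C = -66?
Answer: -10599452/3 ≈ -3.5332e+6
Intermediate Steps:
S(r) = (4 + 2*r)**2/3 (S(r) = (r + (4 + r))**2/3 = (4 + 2*r)**2/3)
W(p) = (-66 + p)*(196/3 + p + p**2) (W(p) = (-66 + p)*(4*(2 - 9)**2/3 + (p*p + p)) = (-66 + p)*((4/3)*(-7)**2 + (p**2 + p)) = (-66 + p)*((4/3)*49 + (p + p**2)) = (-66 + p)*(196/3 + (p + p**2)) = (-66 + p)*(196/3 + p + p**2))
44316 + W(-134) = 44316 + (-4312 + (-134)**3 - 65*(-134)**2 - 2/3*(-134)) = 44316 + (-4312 - 2406104 - 65*17956 + 268/3) = 44316 + (-4312 - 2406104 - 1167140 + 268/3) = 44316 - 10732400/3 = -10599452/3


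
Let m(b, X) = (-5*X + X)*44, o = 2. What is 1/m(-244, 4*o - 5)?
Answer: -1/528 ≈ -0.0018939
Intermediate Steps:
m(b, X) = -176*X (m(b, X) = -4*X*44 = -176*X)
1/m(-244, 4*o - 5) = 1/(-176*(4*2 - 5)) = 1/(-176*(8 - 5)) = 1/(-176*3) = 1/(-528) = -1/528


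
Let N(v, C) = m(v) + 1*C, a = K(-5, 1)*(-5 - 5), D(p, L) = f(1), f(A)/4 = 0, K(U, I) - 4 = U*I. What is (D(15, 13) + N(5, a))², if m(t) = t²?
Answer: 1225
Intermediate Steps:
K(U, I) = 4 + I*U (K(U, I) = 4 + U*I = 4 + I*U)
f(A) = 0 (f(A) = 4*0 = 0)
D(p, L) = 0
a = 10 (a = (4 + 1*(-5))*(-5 - 5) = (4 - 5)*(-10) = -1*(-10) = 10)
N(v, C) = C + v² (N(v, C) = v² + 1*C = v² + C = C + v²)
(D(15, 13) + N(5, a))² = (0 + (10 + 5²))² = (0 + (10 + 25))² = (0 + 35)² = 35² = 1225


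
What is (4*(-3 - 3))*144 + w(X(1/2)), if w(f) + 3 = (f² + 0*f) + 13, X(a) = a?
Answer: -13783/4 ≈ -3445.8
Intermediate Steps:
w(f) = 10 + f² (w(f) = -3 + ((f² + 0*f) + 13) = -3 + ((f² + 0) + 13) = -3 + (f² + 13) = -3 + (13 + f²) = 10 + f²)
(4*(-3 - 3))*144 + w(X(1/2)) = (4*(-3 - 3))*144 + (10 + (1/2)²) = (4*(-6))*144 + (10 + (½)²) = -24*144 + (10 + ¼) = -3456 + 41/4 = -13783/4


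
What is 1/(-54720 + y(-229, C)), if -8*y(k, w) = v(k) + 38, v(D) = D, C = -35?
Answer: -8/437569 ≈ -1.8283e-5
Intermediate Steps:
y(k, w) = -19/4 - k/8 (y(k, w) = -(k + 38)/8 = -(38 + k)/8 = -19/4 - k/8)
1/(-54720 + y(-229, C)) = 1/(-54720 + (-19/4 - ⅛*(-229))) = 1/(-54720 + (-19/4 + 229/8)) = 1/(-54720 + 191/8) = 1/(-437569/8) = -8/437569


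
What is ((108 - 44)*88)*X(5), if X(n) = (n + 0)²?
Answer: 140800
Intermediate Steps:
X(n) = n²
((108 - 44)*88)*X(5) = ((108 - 44)*88)*5² = (64*88)*25 = 5632*25 = 140800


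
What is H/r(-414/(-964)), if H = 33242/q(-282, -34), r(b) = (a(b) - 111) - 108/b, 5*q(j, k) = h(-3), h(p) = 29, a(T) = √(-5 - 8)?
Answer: -15935466855/1007930467 - 43962545*I*√13/1007930467 ≈ -15.81 - 0.15726*I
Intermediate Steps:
a(T) = I*√13 (a(T) = √(-13) = I*√13)
q(j, k) = 29/5 (q(j, k) = (⅕)*29 = 29/5)
r(b) = -111 - 108/b + I*√13 (r(b) = (I*√13 - 111) - 108/b = (-111 + I*√13) - 108/b = -111 - 108/b + I*√13)
H = 166210/29 (H = 33242/(29/5) = 33242*(5/29) = 166210/29 ≈ 5731.4)
H/r(-414/(-964)) = 166210/(29*(-111 - 108/((-414/(-964))) + I*√13)) = 166210/(29*(-111 - 108/((-414*(-1/964))) + I*√13)) = 166210/(29*(-111 - 108/207/482 + I*√13)) = 166210/(29*(-111 - 108*482/207 + I*√13)) = 166210/(29*(-111 - 5784/23 + I*√13)) = 166210/(29*(-8337/23 + I*√13))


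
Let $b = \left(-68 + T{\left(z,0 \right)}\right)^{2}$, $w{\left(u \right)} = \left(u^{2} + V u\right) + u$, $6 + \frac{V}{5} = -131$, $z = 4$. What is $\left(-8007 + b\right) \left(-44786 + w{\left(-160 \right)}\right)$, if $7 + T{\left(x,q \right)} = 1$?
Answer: $-228432874$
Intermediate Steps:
$T{\left(x,q \right)} = -6$ ($T{\left(x,q \right)} = -7 + 1 = -6$)
$V = -685$ ($V = -30 + 5 \left(-131\right) = -30 - 655 = -685$)
$w{\left(u \right)} = u^{2} - 684 u$ ($w{\left(u \right)} = \left(u^{2} - 685 u\right) + u = u^{2} - 684 u$)
$b = 5476$ ($b = \left(-68 - 6\right)^{2} = \left(-74\right)^{2} = 5476$)
$\left(-8007 + b\right) \left(-44786 + w{\left(-160 \right)}\right) = \left(-8007 + 5476\right) \left(-44786 - 160 \left(-684 - 160\right)\right) = - 2531 \left(-44786 - -135040\right) = - 2531 \left(-44786 + 135040\right) = \left(-2531\right) 90254 = -228432874$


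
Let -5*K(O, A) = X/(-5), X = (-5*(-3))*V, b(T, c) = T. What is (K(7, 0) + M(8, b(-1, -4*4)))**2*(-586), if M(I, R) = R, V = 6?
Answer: -99034/25 ≈ -3961.4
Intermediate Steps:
X = 90 (X = -5*(-3)*6 = 15*6 = 90)
K(O, A) = 18/5 (K(O, A) = -18/(-5) = -18*(-1)/5 = -1/5*(-18) = 18/5)
(K(7, 0) + M(8, b(-1, -4*4)))**2*(-586) = (18/5 - 1)**2*(-586) = (13/5)**2*(-586) = (169/25)*(-586) = -99034/25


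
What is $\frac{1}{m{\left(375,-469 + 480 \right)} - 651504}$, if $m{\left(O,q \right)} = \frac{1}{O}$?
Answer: $- \frac{375}{244313999} \approx -1.5349 \cdot 10^{-6}$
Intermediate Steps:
$\frac{1}{m{\left(375,-469 + 480 \right)} - 651504} = \frac{1}{\frac{1}{375} - 651504} = \frac{1}{- \frac{244313999}{375}} = - \frac{375}{244313999}$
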